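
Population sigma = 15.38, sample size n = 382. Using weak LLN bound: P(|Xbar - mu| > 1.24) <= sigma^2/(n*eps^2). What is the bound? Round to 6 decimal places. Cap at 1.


bound = min(1, sigma^2/(n*eps^2))
sigma^2 = 15.38^2 = 236.5444
n*eps^2 = 382 * 1.24^2 = 382 * 1.5376 = 587.3632
sigma^2/(n*eps^2) = 236.5444 / 587.3632 ≈ 0.40272254

0.402723


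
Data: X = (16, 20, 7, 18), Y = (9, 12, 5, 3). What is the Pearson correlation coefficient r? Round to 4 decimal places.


r = sum((xi-xbar)(yi-ybar)) / sqrt(sum((xi-xbar)^2) * sum((yi-ybar)^2))
n = 4, xbar = 61/4 = 15.25, ybar = 29/4 = 7.25
Sxy = sum((xi-xbar)(yi-ybar)) = 30.75
Sxx = sum((xi-xbar)^2) = 98.75
Syy = sum((yi-ybar)^2) = 48.75
sqrt(Sxx*Syy) ≈ 69.383445
r = Sxy / sqrt(Sxx*Syy) = 30.75 / 69.383445 ≈ 0.443189

0.4432


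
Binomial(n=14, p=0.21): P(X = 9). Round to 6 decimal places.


P = C(n,k) * p^k * (1-p)^(n-k)
C(14,9) = 2002
p^k = 0.21^9 ≈ 0.0000007942800
(1-p)^(n-k) = 0.79^5 ≈ 0.3077056
P = 2002 * 0.0000007942800 * 0.3077056 ≈ 0.000489

0.000489


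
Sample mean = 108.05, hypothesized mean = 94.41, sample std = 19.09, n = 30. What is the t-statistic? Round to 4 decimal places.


t = (xbar - mu0) / (s/sqrt(n))
xbar - mu0 = 108.05 - 94.41 = 13.64
sqrt(30) ≈ 5.47722558
s/sqrt(n) = 19.09 / 5.47722558 ≈ 3.48534121
t = 13.64 / 3.48534121 ≈ 3.913534

3.9135


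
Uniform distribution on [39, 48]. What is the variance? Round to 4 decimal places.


Var = (b-a)^2 / 12
(b-a)^2 = (48 - 39)^2 = 81
Var = 81/12 = 6.75

6.7500


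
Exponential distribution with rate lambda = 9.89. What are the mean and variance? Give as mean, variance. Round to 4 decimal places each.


mean = 1/lam, var = 1/lam^2
mean = 1 / 9.89 = 100/989 ≈ 0.101112
lam^2 = 9.89^2 = 97.8121
var = 1 / 97.8121 ≈ 0.010224

0.1011, 0.0102


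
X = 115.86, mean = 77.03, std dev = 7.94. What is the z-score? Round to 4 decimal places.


z = (X - mu) / sigma
X - mu = 115.86 - 77.03 = 38.83
z = 38.83 / 7.94 = 3883/794 ≈ 4.890428

4.8904


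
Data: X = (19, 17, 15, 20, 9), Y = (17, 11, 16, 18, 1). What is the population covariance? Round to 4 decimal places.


Cov = (1/n)*sum((xi-xbar)(yi-ybar))
n = 5, xbar = 80/5 = 16, ybar = 63/5 = 12.6
sum((xi-xbar)(yi-ybar)) = 111
Cov = 111 / 5 = 22.2

22.2000


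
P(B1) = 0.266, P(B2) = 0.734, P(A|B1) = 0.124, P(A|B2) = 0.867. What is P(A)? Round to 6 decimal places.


P(A) = P(A|B1)*P(B1) + P(A|B2)*P(B2)
P(A|B1)*P(B1) = 0.124 * 0.266 = 0.032984
P(A|B2)*P(B2) = 0.867 * 0.734 = 0.636378
P(A) = 0.032984 + 0.636378 = 0.669362

0.669362


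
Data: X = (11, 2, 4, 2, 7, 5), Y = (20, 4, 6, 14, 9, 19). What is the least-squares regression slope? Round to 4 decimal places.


b = sum((xi-xbar)(yi-ybar)) / sum((xi-xbar)^2)
n = 6, xbar = 31/6 ≈ 5.166667, ybar = 72/6 = 12
Sxy = sum((xi-xbar)(yi-ybar)) = 66
Sxx = sum((xi-xbar)^2) = 353/6 ≈ 58.833333
b = Sxy / Sxx = 396/353 ≈ 1.121813

1.1218


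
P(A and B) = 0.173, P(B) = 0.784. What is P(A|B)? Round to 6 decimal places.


P(A|B) = P(A and B) / P(B) = 0.173 / 0.784 = 173/784 ≈ 0.22066327

0.220663


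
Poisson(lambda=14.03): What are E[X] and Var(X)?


E[X] = Var(X) = lambda = 14.03

14.03, 14.03


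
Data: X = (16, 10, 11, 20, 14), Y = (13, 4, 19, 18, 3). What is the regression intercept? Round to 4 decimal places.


a = ybar - b*xbar, where b = sum((xi-xbar)(yi-ybar)) / sum((xi-xbar)^2)
n = 5, xbar = 71/5 = 14.2, ybar = 57/5 = 11.4
Sxy = sum((xi-xbar)(yi-ybar)) = 49.6
Sxx = sum((xi-xbar)^2) = 64.8
b = Sxy / Sxx = 62/81 ≈ 0.765432
a = 11.4 - 0.765432 * 14.2 = 43/81 ≈ 0.530864

0.5309


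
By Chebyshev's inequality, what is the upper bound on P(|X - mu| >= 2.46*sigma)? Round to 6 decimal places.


P <= 1/k^2
k^2 = 2.46^2 = 6.0516
1/k^2 = 1 / 6.0516 ≈ 0.16524555

0.165246


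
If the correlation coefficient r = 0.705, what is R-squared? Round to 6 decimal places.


R^2 = r^2 = (0.705)^2 = 0.497025

0.497025


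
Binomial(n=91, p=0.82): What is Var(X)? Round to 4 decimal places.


Var = n*p*(1-p) = 91 * 0.82 * 0.18 = 13.4316

13.4316


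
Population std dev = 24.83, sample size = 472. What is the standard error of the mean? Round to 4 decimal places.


SE = sigma / sqrt(n)
sqrt(472) ≈ 21.725561
SE = 24.83 / 21.725561 ≈ 1.142893

1.1429


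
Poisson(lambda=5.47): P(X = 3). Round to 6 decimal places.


P = e^(-lam) * lam^k / k!
e^(-5.47) ≈ 0.004211232
lam^k = 5.47^3 = 163.667323
k! = 3! = 6
P = 0.004211232 * 163.667323 / 6 ≈ 0.114874

0.114874


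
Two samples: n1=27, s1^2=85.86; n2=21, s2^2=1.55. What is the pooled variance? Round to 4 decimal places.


sp^2 = ((n1-1)*s1^2 + (n2-1)*s2^2)/(n1+n2-2)
(n1-1)*s1^2 = 26 * 85.86 = 2232.36
(n2-1)*s2^2 = 20 * 1.55 = 31
numerator = 2232.36 + 31 = 2263.36
n1+n2-2 = 46
sp^2 = 2263.36 / 46 = 28292/575 ≈ 49.203478

49.2035


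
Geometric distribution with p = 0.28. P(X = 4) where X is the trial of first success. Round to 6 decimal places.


P = (1-p)^(k-1) * p
(1-p)^(k-1) = 0.72^3 = 0.373248
P = 0.373248 * 0.28 ≈ 0.1045094

0.104509


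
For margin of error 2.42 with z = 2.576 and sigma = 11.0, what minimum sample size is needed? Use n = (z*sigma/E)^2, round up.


z*sigma/E = 2.576 * 11.0 / 2.42 = 644/55 ≈ 11.709091
(z*sigma/E)^2 = 414736/3025 ≈ 137.102810
round up: n = 138

138


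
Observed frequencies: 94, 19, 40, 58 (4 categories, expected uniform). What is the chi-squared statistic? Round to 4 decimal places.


chi2 = sum((O-E)^2/E), E = total/4
total = 211, E = 211/4 = 52.75
(94 - 52.75)^2 / 52.75 = 1701.5625 / 52.75 = 27225/844 ≈ 32.257109
(19 - 52.75)^2 / 52.75 = 1139.0625 / 52.75 = 18225/844 ≈ 21.593602
(40 - 52.75)^2 / 52.75 = 162.5625 / 52.75 = 2601/844 ≈ 3.081754
(58 - 52.75)^2 / 52.75 = 27.5625 / 52.75 = 441/844 ≈ 0.522512
chi2 = 12123/211 ≈ 57.454976

57.4550


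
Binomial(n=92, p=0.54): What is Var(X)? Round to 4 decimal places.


Var = n*p*(1-p) = 92 * 0.54 * 0.46 = 22.8528

22.8528


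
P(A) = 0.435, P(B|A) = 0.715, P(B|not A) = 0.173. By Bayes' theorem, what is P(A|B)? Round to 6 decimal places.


P(A|B) = P(B|A)*P(A) / P(B), P(B) = P(B|A)*P(A) + P(B|not A)*P(not A)
P(B|A)*P(A) = 0.715 * 0.435 = 0.311025
P(B|not A)*P(not A) = 0.173 * 0.565 = 0.097745
P(B) = 0.311025 + 0.097745 = 0.40877
P(A|B) = 0.311025 / 0.40877 ≈ 0.76088020

0.760880


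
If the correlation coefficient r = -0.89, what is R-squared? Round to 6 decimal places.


R^2 = r^2 = (-0.89)^2 = 0.7921

0.792100


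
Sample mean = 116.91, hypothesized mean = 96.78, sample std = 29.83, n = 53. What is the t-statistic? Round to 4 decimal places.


t = (xbar - mu0) / (s/sqrt(n))
xbar - mu0 = 116.91 - 96.78 = 20.13
sqrt(53) ≈ 7.28010989
s/sqrt(n) = 29.83 / 7.28010989 ≈ 4.09746562
t = 20.13 / 4.09746562 ≈ 4.912793

4.9128


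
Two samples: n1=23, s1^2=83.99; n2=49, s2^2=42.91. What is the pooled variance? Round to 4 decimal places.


sp^2 = ((n1-1)*s1^2 + (n2-1)*s2^2)/(n1+n2-2)
(n1-1)*s1^2 = 22 * 83.99 = 1847.78
(n2-1)*s2^2 = 48 * 42.91 = 2059.68
numerator = 1847.78 + 2059.68 = 3907.46
n1+n2-2 = 70
sp^2 = 3907.46 / 70 = 195373/3500 ≈ 55.820857

55.8209


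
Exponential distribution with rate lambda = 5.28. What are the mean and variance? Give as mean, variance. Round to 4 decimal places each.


mean = 1/lam, var = 1/lam^2
mean = 1 / 5.28 = 25/132 ≈ 0.189394
lam^2 = 5.28^2 = 27.8784
var = 1 / 27.8784 ≈ 0.035870

0.1894, 0.0359


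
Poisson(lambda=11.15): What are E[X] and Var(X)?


E[X] = Var(X) = lambda = 11.15

11.15, 11.15


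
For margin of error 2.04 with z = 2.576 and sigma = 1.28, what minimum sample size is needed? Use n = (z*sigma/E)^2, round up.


z*sigma/E = 2.576 * 1.28 / 2.04 = 10304/6375 ≈ 1.616314
(z*sigma/E)^2 ≈ 2.612470
round up: n = 3

3


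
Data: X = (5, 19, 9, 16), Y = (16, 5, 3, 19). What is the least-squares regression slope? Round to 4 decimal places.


b = sum((xi-xbar)(yi-ybar)) / sum((xi-xbar)^2)
n = 4, xbar = 49/4 = 12.25, ybar = 43/4 = 10.75
Sxy = sum((xi-xbar)(yi-ybar)) = -20.75
Sxx = sum((xi-xbar)^2) = 122.75
b = Sxy / Sxx = -83/491 ≈ -0.169043

-0.1690


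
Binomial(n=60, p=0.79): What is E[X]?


E[X] = n*p = 60 * 0.79 = 47.4

47.4


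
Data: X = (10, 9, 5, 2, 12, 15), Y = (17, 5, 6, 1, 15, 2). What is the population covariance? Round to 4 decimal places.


Cov = (1/n)*sum((xi-xbar)(yi-ybar))
n = 6, xbar = 53/6 ≈ 8.833333, ybar = 46/6 = 23/3 ≈ 7.666667
sum((xi-xbar)(yi-ybar)) = 152/3 ≈ 50.666667
Cov = 50.666667 / 6 = 76/9 ≈ 8.444444

8.4444


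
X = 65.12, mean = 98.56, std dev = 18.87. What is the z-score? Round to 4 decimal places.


z = (X - mu) / sigma
X - mu = 65.12 - 98.56 = -33.44
z = -33.44 / 18.87 = -3344/1887 ≈ -1.772125

-1.7721


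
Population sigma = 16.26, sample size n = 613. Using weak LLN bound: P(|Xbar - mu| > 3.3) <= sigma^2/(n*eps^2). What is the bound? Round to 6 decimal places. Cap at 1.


bound = min(1, sigma^2/(n*eps^2))
sigma^2 = 16.26^2 = 264.3876
n*eps^2 = 613 * 3.3^2 = 613 * 10.89 = 6675.57
sigma^2/(n*eps^2) = 264.3876 / 6675.57 ≈ 0.03960525

0.039605


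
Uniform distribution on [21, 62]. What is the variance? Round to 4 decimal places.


Var = (b-a)^2 / 12
(b-a)^2 = (62 - 21)^2 = 1681
Var = 1681/12 ≈ 140.083333

140.0833


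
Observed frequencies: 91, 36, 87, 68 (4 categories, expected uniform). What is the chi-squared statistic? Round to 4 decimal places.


chi2 = sum((O-E)^2/E), E = total/4
total = 282, E = 282/4 = 70.5
(91 - 70.5)^2 / 70.5 = 420.25 / 70.5 = 1681/282 ≈ 5.960993
(36 - 70.5)^2 / 70.5 = 1190.25 / 70.5 = 1587/94 ≈ 16.882979
(87 - 70.5)^2 / 70.5 = 272.25 / 70.5 = 363/94 ≈ 3.861702
(68 - 70.5)^2 / 70.5 = 6.25 / 70.5 = 25/282 ≈ 0.088652
chi2 = 3778/141 ≈ 26.794326

26.7943


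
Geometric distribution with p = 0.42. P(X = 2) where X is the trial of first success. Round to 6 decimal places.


P = (1-p)^(k-1) * p
(1-p)^(k-1) = 0.58^1 = 0.58
P = 0.58 * 0.42 = 0.2436

0.243600


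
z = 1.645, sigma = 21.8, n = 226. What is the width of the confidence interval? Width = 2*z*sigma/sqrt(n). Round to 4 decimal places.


width = 2*z*sigma/sqrt(n)
2*z*sigma = 2 * 1.645 * 21.8 = 71.722
sqrt(226) ≈ 15.033296
width = 71.722 / 15.033296 ≈ 4.770876

4.7709


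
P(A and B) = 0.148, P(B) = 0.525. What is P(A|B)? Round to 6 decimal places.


P(A|B) = P(A and B) / P(B) = 0.148 / 0.525 = 148/525 ≈ 0.28190476

0.281905


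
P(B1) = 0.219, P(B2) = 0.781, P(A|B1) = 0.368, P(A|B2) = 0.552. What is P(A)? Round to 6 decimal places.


P(A) = P(A|B1)*P(B1) + P(A|B2)*P(B2)
P(A|B1)*P(B1) = 0.368 * 0.219 = 0.080592
P(A|B2)*P(B2) = 0.552 * 0.781 = 0.431112
P(A) = 0.080592 + 0.431112 = 0.511704

0.511704


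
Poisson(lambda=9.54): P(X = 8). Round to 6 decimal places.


P = e^(-lam) * lam^k / k!
e^(-9.54) ≈ 0.00007191685
lam^k = 9.54^8 ≈ 68609933.380716
k! = 8! = 40320
P = 0.00007191685 * 68609933.380716 / 40320 ≈ 0.122376

0.122376


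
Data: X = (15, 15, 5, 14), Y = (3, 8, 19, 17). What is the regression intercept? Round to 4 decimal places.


a = ybar - b*xbar, where b = sum((xi-xbar)(yi-ybar)) / sum((xi-xbar)^2)
n = 4, xbar = 49/4 = 12.25, ybar = 47/4 = 11.75
Sxy = sum((xi-xbar)(yi-ybar)) = -77.75
Sxx = sum((xi-xbar)^2) = 70.75
b = Sxy / Sxx = -311/283 ≈ -1.098940
a = 11.75 - (-1.098940) * 12.25 = 7135/283 ≈ 25.212014

25.2120


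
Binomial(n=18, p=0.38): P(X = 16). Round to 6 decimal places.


P = C(n,k) * p^k * (1-p)^(n-k)
C(18,16) = 153
p^k = 0.38^16 ≈ 0.0000001890330
(1-p)^(n-k) = 0.62^2 = 0.3844
P = 153 * 0.0000001890330 * 0.3844 ≈ 0.000011

0.000011


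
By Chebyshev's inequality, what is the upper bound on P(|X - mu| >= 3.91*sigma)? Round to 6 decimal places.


P <= 1/k^2
k^2 = 3.91^2 = 15.2881
1/k^2 = 1 / 15.2881 ≈ 0.06541035

0.065410


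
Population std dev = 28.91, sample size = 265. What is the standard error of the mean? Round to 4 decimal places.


SE = sigma / sqrt(n)
sqrt(265) ≈ 16.278821
SE = 28.91 / 16.278821 ≈ 1.775927

1.7759


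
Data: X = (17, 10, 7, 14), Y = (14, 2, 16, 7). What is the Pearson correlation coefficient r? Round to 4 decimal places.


r = sum((xi-xbar)(yi-ybar)) / sqrt(sum((xi-xbar)^2) * sum((yi-ybar)^2))
n = 4, xbar = 48/4 = 12, ybar = 39/4 = 9.75
Sxy = sum((xi-xbar)(yi-ybar)) = 0
Sxx = sum((xi-xbar)^2) = 58
Syy = sum((yi-ybar)^2) = 124.75
sqrt(Sxx*Syy) ≈ 85.061742
r = Sxy / sqrt(Sxx*Syy) = 0 / 85.061742 ≈ 0.000000

0.0000


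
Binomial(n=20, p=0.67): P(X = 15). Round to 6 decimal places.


P = C(n,k) * p^k * (1-p)^(n-k)
C(20,15) = 15504
p^k = 0.67^15 ≈ 0.002461059
(1-p)^(n-k) = 0.33^5 ≈ 0.003913539
P = 15504 * 0.002461059 * 0.003913539 ≈ 0.149326

0.149326


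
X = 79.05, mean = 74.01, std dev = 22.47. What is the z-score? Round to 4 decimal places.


z = (X - mu) / sigma
X - mu = 79.05 - 74.01 = 5.04
z = 5.04 / 22.47 = 24/107 ≈ 0.224299

0.2243


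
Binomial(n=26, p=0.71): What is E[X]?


E[X] = n*p = 26 * 0.71 = 18.46

18.46


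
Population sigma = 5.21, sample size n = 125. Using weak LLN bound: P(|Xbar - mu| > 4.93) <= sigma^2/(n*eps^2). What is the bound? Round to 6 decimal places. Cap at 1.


bound = min(1, sigma^2/(n*eps^2))
sigma^2 = 5.21^2 = 27.1441
n*eps^2 = 125 * 4.93^2 = 125 * 24.3049 = 3038.1125
sigma^2/(n*eps^2) = 27.1441 / 3038.1125 ≈ 0.00893453

0.008935


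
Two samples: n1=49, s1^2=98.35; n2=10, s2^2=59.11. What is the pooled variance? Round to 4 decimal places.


sp^2 = ((n1-1)*s1^2 + (n2-1)*s2^2)/(n1+n2-2)
(n1-1)*s1^2 = 48 * 98.35 = 4720.8
(n2-1)*s2^2 = 9 * 59.11 = 531.99
numerator = 4720.8 + 531.99 = 5252.79
n1+n2-2 = 57
sp^2 = 5252.79 / 57 = 175093/1900 ≈ 92.154211

92.1542


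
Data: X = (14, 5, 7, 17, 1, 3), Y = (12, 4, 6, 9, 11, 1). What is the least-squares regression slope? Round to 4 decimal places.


b = sum((xi-xbar)(yi-ybar)) / sum((xi-xbar)^2)
n = 6, xbar = 47/6 ≈ 7.833333, ybar = 43/6 ≈ 7.166667
Sxy = sum((xi-xbar)(yi-ybar)) = 361/6 ≈ 60.166667
Sxx = sum((xi-xbar)^2) = 1205/6 ≈ 200.833333
b = Sxy / Sxx = 361/1205 ≈ 0.299585

0.2996


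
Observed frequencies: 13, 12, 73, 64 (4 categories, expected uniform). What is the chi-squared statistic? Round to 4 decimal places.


chi2 = sum((O-E)^2/E), E = total/4
total = 162, E = 162/4 = 40.5
(13 - 40.5)^2 / 40.5 = 756.25 / 40.5 = 3025/162 ≈ 18.672840
(12 - 40.5)^2 / 40.5 = 812.25 / 40.5 = 361/18 ≈ 20.055556
(73 - 40.5)^2 / 40.5 = 1056.25 / 40.5 = 4225/162 ≈ 26.080247
(64 - 40.5)^2 / 40.5 = 552.25 / 40.5 = 2209/162 ≈ 13.635802
chi2 = 706/9 ≈ 78.444444

78.4444


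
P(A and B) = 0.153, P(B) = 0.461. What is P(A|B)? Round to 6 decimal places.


P(A|B) = P(A and B) / P(B) = 0.153 / 0.461 = 153/461 ≈ 0.33188720

0.331887


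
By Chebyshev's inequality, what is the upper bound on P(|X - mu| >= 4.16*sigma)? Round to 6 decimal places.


P <= 1/k^2
k^2 = 4.16^2 = 17.3056
1/k^2 = 1 / 17.3056 ≈ 0.05778476

0.057785


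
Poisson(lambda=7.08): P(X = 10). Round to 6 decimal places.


P = e^(-lam) * lam^k / k!
e^(-7.08) ≈ 0.0008417731
lam^k = 7.08^10 ≈ 316470021.751042
k! = 10! = 3628800
P = 0.0008417731 * 316470021.751042 / 3628800 ≈ 0.073412

0.073412


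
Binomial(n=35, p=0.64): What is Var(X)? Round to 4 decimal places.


Var = n*p*(1-p) = 35 * 0.64 * 0.36 = 8.064

8.0640


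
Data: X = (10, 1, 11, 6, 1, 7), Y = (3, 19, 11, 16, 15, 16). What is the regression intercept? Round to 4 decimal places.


a = ybar - b*xbar, where b = sum((xi-xbar)(yi-ybar)) / sum((xi-xbar)^2)
n = 6, xbar = 36/6 = 6, ybar = 80/6 = 40/3 ≈ 13.333333
Sxy = sum((xi-xbar)(yi-ybar)) = -87
Sxx = sum((xi-xbar)^2) = 92
b = Sxy / Sxx = -87/92 ≈ -0.945652
a = 13.333333 - (-0.945652) * 6 = 2623/138 ≈ 19.007246

19.0072


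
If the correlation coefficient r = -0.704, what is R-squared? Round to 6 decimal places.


R^2 = r^2 = (-0.704)^2 = 0.495616

0.495616


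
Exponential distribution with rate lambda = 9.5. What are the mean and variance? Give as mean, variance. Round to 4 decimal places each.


mean = 1/lam, var = 1/lam^2
mean = 1 / 9.5 = 2/19 ≈ 0.105263
lam^2 = 9.5^2 = 90.25
var = 1 / 90.25 = 4/361 ≈ 0.011080

0.1053, 0.0111


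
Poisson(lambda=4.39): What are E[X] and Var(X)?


E[X] = Var(X) = lambda = 4.39

4.39, 4.39


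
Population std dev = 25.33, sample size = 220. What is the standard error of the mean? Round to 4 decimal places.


SE = sigma / sqrt(n)
sqrt(220) ≈ 14.832397
SE = 25.33 / 14.832397 ≈ 1.707748

1.7077


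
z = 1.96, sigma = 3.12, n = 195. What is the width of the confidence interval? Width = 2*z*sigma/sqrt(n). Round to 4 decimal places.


width = 2*z*sigma/sqrt(n)
2*z*sigma = 2 * 1.96 * 3.12 = 12.2304
sqrt(195) ≈ 13.964240
width = 12.2304 / 13.964240 ≈ 0.875837

0.8758


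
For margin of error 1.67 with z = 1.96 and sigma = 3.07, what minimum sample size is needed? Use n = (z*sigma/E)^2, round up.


z*sigma/E = 1.96 * 3.07 / 1.67 = 15043/4175 ≈ 3.603114
(z*sigma/E)^2 ≈ 12.982429
round up: n = 13

13


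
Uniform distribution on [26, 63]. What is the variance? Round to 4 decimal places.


Var = (b-a)^2 / 12
(b-a)^2 = (63 - 26)^2 = 1369
Var = 1369/12 ≈ 114.083333

114.0833


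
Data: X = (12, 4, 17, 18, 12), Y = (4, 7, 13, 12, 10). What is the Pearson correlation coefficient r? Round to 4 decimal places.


r = sum((xi-xbar)(yi-ybar)) / sqrt(sum((xi-xbar)^2) * sum((yi-ybar)^2))
n = 5, xbar = 63/5 = 12.6, ybar = 46/5 = 9.2
Sxy = sum((xi-xbar)(yi-ybar)) = 53.4
Sxx = sum((xi-xbar)^2) = 123.2
Syy = sum((yi-ybar)^2) = 54.8
sqrt(Sxx*Syy) ≈ 82.166660
r = Sxy / sqrt(Sxx*Syy) = 53.4 / 82.166660 ≈ 0.649899

0.6499


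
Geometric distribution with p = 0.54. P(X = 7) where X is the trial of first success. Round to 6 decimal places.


P = (1-p)^(k-1) * p
(1-p)^(k-1) = 0.46^6 ≈ 0.009474297
P = 0.009474297 * 0.54 ≈ 0.005116120

0.005116


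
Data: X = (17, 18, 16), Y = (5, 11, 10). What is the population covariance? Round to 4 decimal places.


Cov = (1/n)*sum((xi-xbar)(yi-ybar))
n = 3, xbar = 51/3 = 17, ybar = 26/3 ≈ 8.666667
sum((xi-xbar)(yi-ybar)) = 1
Cov = 1 / 3 = 1/3 ≈ 0.333333

0.3333


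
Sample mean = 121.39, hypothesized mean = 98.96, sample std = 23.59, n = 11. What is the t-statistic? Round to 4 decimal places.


t = (xbar - mu0) / (s/sqrt(n))
xbar - mu0 = 121.39 - 98.96 = 22.43
sqrt(11) ≈ 3.31662479
s/sqrt(n) = 23.59 / 3.31662479 ≈ 7.11265262
t = 22.43 / 7.11265262 ≈ 3.153535

3.1535


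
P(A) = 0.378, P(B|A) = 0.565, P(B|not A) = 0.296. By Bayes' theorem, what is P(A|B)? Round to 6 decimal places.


P(A|B) = P(B|A)*P(A) / P(B), P(B) = P(B|A)*P(A) + P(B|not A)*P(not A)
P(B|A)*P(A) = 0.565 * 0.378 = 0.21357
P(B|not A)*P(not A) = 0.296 * 0.622 = 0.184112
P(B) = 0.21357 + 0.184112 = 0.397682
P(A|B) = 0.21357 / 0.397682 ≈ 0.53703713

0.537037


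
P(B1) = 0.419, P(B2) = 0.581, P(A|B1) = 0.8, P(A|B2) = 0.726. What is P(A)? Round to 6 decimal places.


P(A) = P(A|B1)*P(B1) + P(A|B2)*P(B2)
P(A|B1)*P(B1) = 0.8 * 0.419 = 0.3352
P(A|B2)*P(B2) = 0.726 * 0.581 = 0.421806
P(A) = 0.3352 + 0.421806 = 0.757006

0.757006


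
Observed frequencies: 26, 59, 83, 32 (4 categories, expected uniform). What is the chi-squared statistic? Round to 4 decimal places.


chi2 = sum((O-E)^2/E), E = total/4
total = 200, E = 200/4 = 50
(26 - 50)^2 / 50 = 576 / 50 = 11.52
(59 - 50)^2 / 50 = 81 / 50 = 1.62
(83 - 50)^2 / 50 = 1089 / 50 = 21.78
(32 - 50)^2 / 50 = 324 / 50 = 6.48
chi2 = 41.4

41.4000


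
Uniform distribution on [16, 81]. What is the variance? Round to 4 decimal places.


Var = (b-a)^2 / 12
(b-a)^2 = (81 - 16)^2 = 4225
Var = 4225/12 ≈ 352.083333

352.0833


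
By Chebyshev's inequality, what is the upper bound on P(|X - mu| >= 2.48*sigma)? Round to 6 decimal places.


P <= 1/k^2
k^2 = 2.48^2 = 6.1504
1/k^2 = 1 / 6.1504 = 625/3844 ≈ 0.16259105

0.162591


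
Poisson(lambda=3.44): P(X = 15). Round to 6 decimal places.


P = e^(-lam) * lam^k / k!
e^(-3.44) ≈ 0.03206469
lam^k = 3.44^15 ≈ 111783225.902637
k! = 15! = 1307674368000
P = 0.03206469 * 111783225.902637 / 1307674368000 ≈ 0.000003

0.000003


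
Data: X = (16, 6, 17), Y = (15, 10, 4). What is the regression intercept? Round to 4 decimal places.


a = ybar - b*xbar, where b = sum((xi-xbar)(yi-ybar)) / sum((xi-xbar)^2)
n = 3, xbar = 39/3 = 13, ybar = 29/3 ≈ 9.666667
Sxy = sum((xi-xbar)(yi-ybar)) = -9
Sxx = sum((xi-xbar)^2) = 74
b = Sxy / Sxx = -9/74 ≈ -0.121622
a = 9.666667 - (-0.121622) * 13 = 2497/222 ≈ 11.247748

11.2477


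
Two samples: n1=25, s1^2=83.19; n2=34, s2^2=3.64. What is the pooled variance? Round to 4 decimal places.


sp^2 = ((n1-1)*s1^2 + (n2-1)*s2^2)/(n1+n2-2)
(n1-1)*s1^2 = 24 * 83.19 = 1996.56
(n2-1)*s2^2 = 33 * 3.64 = 120.12
numerator = 1996.56 + 120.12 = 2116.68
n1+n2-2 = 57
sp^2 = 2116.68 / 57 = 17639/475 ≈ 37.134737

37.1347


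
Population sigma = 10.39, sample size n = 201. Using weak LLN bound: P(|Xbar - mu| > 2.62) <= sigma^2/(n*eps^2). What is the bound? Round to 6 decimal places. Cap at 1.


bound = min(1, sigma^2/(n*eps^2))
sigma^2 = 10.39^2 = 107.9521
n*eps^2 = 201 * 2.62^2 = 201 * 6.8644 = 1379.7444
sigma^2/(n*eps^2) = 107.9521 / 1379.7444 ≈ 0.07824065

0.078241


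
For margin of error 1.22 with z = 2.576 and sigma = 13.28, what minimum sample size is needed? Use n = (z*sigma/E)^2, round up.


z*sigma/E = 2.576 * 13.28 / 1.22 = 213808/7625 ≈ 28.040393
(z*sigma/E)^2 ≈ 786.263664
round up: n = 787

787


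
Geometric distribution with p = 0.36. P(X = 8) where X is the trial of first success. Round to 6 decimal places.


P = (1-p)^(k-1) * p
(1-p)^(k-1) = 0.64^7 ≈ 0.04398047
P = 0.04398047 * 0.36 ≈ 0.01583297

0.015833


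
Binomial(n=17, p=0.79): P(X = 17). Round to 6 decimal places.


P = C(n,k) * p^k * (1-p)^(n-k)
C(17,17) = 1
p^k = 0.79^17 ≈ 0.01818279
(1-p)^(n-k) = 0.21^0 = 1
P = 1 * 0.01818279 * 1 ≈ 0.018183

0.018183


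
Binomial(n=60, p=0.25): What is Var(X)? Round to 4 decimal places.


Var = n*p*(1-p) = 60 * 0.25 * 0.75 = 11.25

11.2500


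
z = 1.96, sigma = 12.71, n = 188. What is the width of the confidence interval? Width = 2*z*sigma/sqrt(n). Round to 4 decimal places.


width = 2*z*sigma/sqrt(n)
2*z*sigma = 2 * 1.96 * 12.71 = 49.8232
sqrt(188) ≈ 13.711309
width = 49.8232 / 13.711309 ≈ 3.633730

3.6337


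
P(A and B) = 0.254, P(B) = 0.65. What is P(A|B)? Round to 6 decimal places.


P(A|B) = P(A and B) / P(B) = 0.254 / 0.65 = 127/325 ≈ 0.39076923

0.390769


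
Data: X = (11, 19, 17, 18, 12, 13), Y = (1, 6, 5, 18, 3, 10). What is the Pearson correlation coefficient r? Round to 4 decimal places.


r = sum((xi-xbar)(yi-ybar)) / sqrt(sum((xi-xbar)^2) * sum((yi-ybar)^2))
n = 6, xbar = 90/6 = 15, ybar = 43/6 ≈ 7.166667
Sxy = sum((xi-xbar)(yi-ybar)) = 55
Sxx = sum((xi-xbar)^2) = 58
Syy = sum((yi-ybar)^2) = 1121/6 ≈ 186.833333
sqrt(Sxx*Syy) ≈ 104.097711
r = Sxy / sqrt(Sxx*Syy) = 55 / 104.097711 ≈ 0.528350

0.5283


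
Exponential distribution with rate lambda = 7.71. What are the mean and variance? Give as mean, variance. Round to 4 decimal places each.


mean = 1/lam, var = 1/lam^2
mean = 1 / 7.71 = 100/771 ≈ 0.129702
lam^2 = 7.71^2 = 59.4441
var = 1 / 59.4441 ≈ 0.016823

0.1297, 0.0168


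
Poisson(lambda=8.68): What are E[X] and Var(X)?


E[X] = Var(X) = lambda = 8.68

8.68, 8.68


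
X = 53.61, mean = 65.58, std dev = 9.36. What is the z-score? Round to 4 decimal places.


z = (X - mu) / sigma
X - mu = 53.61 - 65.58 = -11.97
z = -11.97 / 9.36 = -133/104 ≈ -1.278846

-1.2788


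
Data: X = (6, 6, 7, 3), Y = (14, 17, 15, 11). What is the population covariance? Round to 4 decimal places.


Cov = (1/n)*sum((xi-xbar)(yi-ybar))
n = 4, xbar = 22/4 = 5.5, ybar = 57/4 = 14.25
sum((xi-xbar)(yi-ybar)) = 10.5
Cov = 10.5 / 4 = 2.625

2.6250


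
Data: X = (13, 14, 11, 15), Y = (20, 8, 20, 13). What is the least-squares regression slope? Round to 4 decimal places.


b = sum((xi-xbar)(yi-ybar)) / sum((xi-xbar)^2)
n = 4, xbar = 53/4 = 13.25, ybar = 61/4 = 15.25
Sxy = sum((xi-xbar)(yi-ybar)) = -21.25
Sxx = sum((xi-xbar)^2) = 8.75
b = Sxy / Sxx = -17/7 ≈ -2.428571

-2.4286


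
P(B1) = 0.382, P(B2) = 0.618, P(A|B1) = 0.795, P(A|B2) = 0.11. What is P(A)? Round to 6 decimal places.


P(A) = P(A|B1)*P(B1) + P(A|B2)*P(B2)
P(A|B1)*P(B1) = 0.795 * 0.382 = 0.30369
P(A|B2)*P(B2) = 0.11 * 0.618 = 0.06798
P(A) = 0.30369 + 0.06798 = 0.37167

0.371670


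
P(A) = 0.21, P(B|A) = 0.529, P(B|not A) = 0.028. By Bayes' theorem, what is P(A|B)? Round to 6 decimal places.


P(A|B) = P(B|A)*P(A) / P(B), P(B) = P(B|A)*P(A) + P(B|not A)*P(not A)
P(B|A)*P(A) = 0.529 * 0.21 = 0.11109
P(B|not A)*P(not A) = 0.028 * 0.79 = 0.02212
P(B) = 0.11109 + 0.02212 = 0.13321
P(A|B) = 0.11109 / 0.13321 = 1587/1903 ≈ 0.83394640

0.833946


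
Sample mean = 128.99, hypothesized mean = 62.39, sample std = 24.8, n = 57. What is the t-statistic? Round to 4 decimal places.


t = (xbar - mu0) / (s/sqrt(n))
xbar - mu0 = 128.99 - 62.39 = 66.6
sqrt(57) ≈ 7.54983444
s/sqrt(n) = 24.8 / 7.54983444 ≈ 3.28484025
t = 66.6 / 3.28484025 ≈ 20.274959

20.2750


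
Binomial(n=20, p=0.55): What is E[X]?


E[X] = n*p = 20 * 0.55 = 11

11


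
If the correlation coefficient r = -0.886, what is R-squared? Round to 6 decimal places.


R^2 = r^2 = (-0.886)^2 = 0.784996

0.784996


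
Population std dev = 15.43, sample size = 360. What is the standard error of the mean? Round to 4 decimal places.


SE = sigma / sqrt(n)
sqrt(360) ≈ 18.973666
SE = 15.43 / 18.973666 ≈ 0.813232

0.8132


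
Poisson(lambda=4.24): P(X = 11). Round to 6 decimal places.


P = e^(-lam) * lam^k / k!
e^(-4.24) ≈ 0.01440759
lam^k = 4.24^11 ≈ 7962041.236421
k! = 11! = 39916800
P = 0.01440759 * 7962041.236421 / 39916800 ≈ 0.002874

0.002874


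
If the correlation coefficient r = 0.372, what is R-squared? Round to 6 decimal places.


R^2 = r^2 = (0.372)^2 = 0.138384

0.138384


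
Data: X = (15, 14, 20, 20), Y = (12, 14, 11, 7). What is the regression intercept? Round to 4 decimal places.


a = ybar - b*xbar, where b = sum((xi-xbar)(yi-ybar)) / sum((xi-xbar)^2)
n = 4, xbar = 69/4 = 17.25, ybar = 44/4 = 11
Sxy = sum((xi-xbar)(yi-ybar)) = -23
Sxx = sum((xi-xbar)^2) = 30.75
b = Sxy / Sxx = -92/123 ≈ -0.747967
a = 11 - (-0.747967) * 17.25 = 980/41 ≈ 23.902439

23.9024


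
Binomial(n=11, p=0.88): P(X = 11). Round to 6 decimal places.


P = C(n,k) * p^k * (1-p)^(n-k)
C(11,11) = 1
p^k = 0.88^11 ≈ 0.2450809
(1-p)^(n-k) = 0.12^0 = 1
P = 1 * 0.2450809 * 1 ≈ 0.245081

0.245081


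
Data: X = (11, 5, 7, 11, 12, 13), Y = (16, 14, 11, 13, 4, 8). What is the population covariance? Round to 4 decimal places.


Cov = (1/n)*sum((xi-xbar)(yi-ybar))
n = 6, xbar = 59/6 ≈ 9.833333, ybar = 66/6 = 11
sum((xi-xbar)(yi-ybar)) = -31
Cov = -31 / 6 = -31/6 ≈ -5.166667

-5.1667


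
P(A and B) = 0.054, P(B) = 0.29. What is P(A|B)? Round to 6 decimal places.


P(A|B) = P(A and B) / P(B) = 0.054 / 0.29 = 27/145 ≈ 0.18620690

0.186207


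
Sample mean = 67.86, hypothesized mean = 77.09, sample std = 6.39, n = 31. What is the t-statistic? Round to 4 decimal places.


t = (xbar - mu0) / (s/sqrt(n))
xbar - mu0 = 67.86 - 77.09 = -9.23
sqrt(31) ≈ 5.56776436
s/sqrt(n) = 6.39 / 5.56776436 ≈ 1.14767788
t = -9.23 / 1.14767788 ≈ -8.042326

-8.0423


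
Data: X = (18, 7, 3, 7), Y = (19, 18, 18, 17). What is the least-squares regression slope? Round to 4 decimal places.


b = sum((xi-xbar)(yi-ybar)) / sum((xi-xbar)^2)
n = 4, xbar = 35/4 = 8.75, ybar = 72/4 = 18
Sxy = sum((xi-xbar)(yi-ybar)) = 11
Sxx = sum((xi-xbar)^2) = 124.75
b = Sxy / Sxx = 44/499 ≈ 0.088176

0.0882


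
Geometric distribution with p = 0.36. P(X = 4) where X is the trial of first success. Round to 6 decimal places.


P = (1-p)^(k-1) * p
(1-p)^(k-1) = 0.64^3 = 0.262144
P = 0.262144 * 0.36 = 0.09437184

0.094372


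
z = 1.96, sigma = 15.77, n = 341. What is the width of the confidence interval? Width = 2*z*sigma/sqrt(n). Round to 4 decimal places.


width = 2*z*sigma/sqrt(n)
2*z*sigma = 2 * 1.96 * 15.77 = 61.8184
sqrt(341) ≈ 18.466185
width = 61.8184 / 18.466185 ≈ 3.347654

3.3477


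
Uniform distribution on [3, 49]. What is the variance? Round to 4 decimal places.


Var = (b-a)^2 / 12
(b-a)^2 = (49 - 3)^2 = 2116
Var = 2116/12 ≈ 176.333333

176.3333


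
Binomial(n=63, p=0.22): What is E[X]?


E[X] = n*p = 63 * 0.22 = 13.86

13.86


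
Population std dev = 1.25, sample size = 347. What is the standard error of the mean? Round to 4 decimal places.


SE = sigma / sqrt(n)
sqrt(347) ≈ 18.627936
SE = 1.25 / 18.627936 ≈ 0.067104

0.0671


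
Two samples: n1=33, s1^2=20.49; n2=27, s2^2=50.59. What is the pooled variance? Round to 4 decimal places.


sp^2 = ((n1-1)*s1^2 + (n2-1)*s2^2)/(n1+n2-2)
(n1-1)*s1^2 = 32 * 20.49 = 655.68
(n2-1)*s2^2 = 26 * 50.59 = 1315.34
numerator = 655.68 + 1315.34 = 1971.02
n1+n2-2 = 58
sp^2 = 1971.02 / 58 = 98551/2900 ≈ 33.983103

33.9831


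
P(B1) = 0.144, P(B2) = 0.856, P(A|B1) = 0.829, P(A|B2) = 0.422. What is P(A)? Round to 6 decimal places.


P(A) = P(A|B1)*P(B1) + P(A|B2)*P(B2)
P(A|B1)*P(B1) = 0.829 * 0.144 = 0.119376
P(A|B2)*P(B2) = 0.422 * 0.856 = 0.361232
P(A) = 0.119376 + 0.361232 = 0.480608

0.480608


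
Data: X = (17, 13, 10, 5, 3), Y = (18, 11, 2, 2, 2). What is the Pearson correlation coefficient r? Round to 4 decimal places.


r = sum((xi-xbar)(yi-ybar)) / sqrt(sum((xi-xbar)^2) * sum((yi-ybar)^2))
n = 5, xbar = 48/5 = 9.6, ybar = 35/5 = 7
Sxy = sum((xi-xbar)(yi-ybar)) = 149
Sxx = sum((xi-xbar)^2) = 131.2
Syy = sum((yi-ybar)^2) = 212
sqrt(Sxx*Syy) ≈ 166.776497
r = Sxy / sqrt(Sxx*Syy) = 149 / 166.776497 ≈ 0.893411

0.8934


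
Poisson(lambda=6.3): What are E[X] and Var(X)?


E[X] = Var(X) = lambda = 6.3

6.3, 6.3


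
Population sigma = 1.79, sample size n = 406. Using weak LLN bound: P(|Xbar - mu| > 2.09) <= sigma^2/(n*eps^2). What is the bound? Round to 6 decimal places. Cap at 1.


bound = min(1, sigma^2/(n*eps^2))
sigma^2 = 1.79^2 = 3.2041
n*eps^2 = 406 * 2.09^2 = 406 * 4.3681 = 1773.4486
sigma^2/(n*eps^2) = 3.2041 / 1773.4486 ≈ 0.00180671

0.001807


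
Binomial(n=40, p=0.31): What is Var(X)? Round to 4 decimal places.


Var = n*p*(1-p) = 40 * 0.31 * 0.69 = 8.556

8.5560


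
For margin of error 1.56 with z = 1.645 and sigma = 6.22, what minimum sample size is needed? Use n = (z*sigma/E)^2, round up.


z*sigma/E = 1.645 * 6.22 / 1.56 ≈ 6.558910
(z*sigma/E)^2 ≈ 43.019304
round up: n = 44

44


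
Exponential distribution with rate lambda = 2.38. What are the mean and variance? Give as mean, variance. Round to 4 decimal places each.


mean = 1/lam, var = 1/lam^2
mean = 1 / 2.38 = 50/119 ≈ 0.420168
lam^2 = 2.38^2 = 5.6644
var = 1 / 5.6644 ≈ 0.176541

0.4202, 0.1765


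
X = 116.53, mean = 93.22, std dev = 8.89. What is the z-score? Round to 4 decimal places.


z = (X - mu) / sigma
X - mu = 116.53 - 93.22 = 23.31
z = 23.31 / 8.89 = 333/127 ≈ 2.622047

2.6220


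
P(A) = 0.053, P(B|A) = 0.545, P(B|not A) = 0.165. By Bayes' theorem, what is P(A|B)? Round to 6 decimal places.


P(A|B) = P(B|A)*P(A) / P(B), P(B) = P(B|A)*P(A) + P(B|not A)*P(not A)
P(B|A)*P(A) = 0.545 * 0.053 = 0.028885
P(B|not A)*P(not A) = 0.165 * 0.947 = 0.156255
P(B) = 0.028885 + 0.156255 = 0.18514
P(A|B) = 0.028885 / 0.18514 ≈ 0.15601707

0.156017


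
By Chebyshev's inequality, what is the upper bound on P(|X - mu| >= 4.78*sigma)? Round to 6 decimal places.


P <= 1/k^2
k^2 = 4.78^2 = 22.8484
1/k^2 = 1 / 22.8484 ≈ 0.04376674

0.043767


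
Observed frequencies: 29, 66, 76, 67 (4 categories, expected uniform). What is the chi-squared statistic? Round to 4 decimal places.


chi2 = sum((O-E)^2/E), E = total/4
total = 238, E = 238/4 = 59.5
(29 - 59.5)^2 / 59.5 = 930.25 / 59.5 = 3721/238 ≈ 15.634454
(66 - 59.5)^2 / 59.5 = 42.25 / 59.5 = 169/238 ≈ 0.710084
(76 - 59.5)^2 / 59.5 = 272.25 / 59.5 = 1089/238 ≈ 4.575630
(67 - 59.5)^2 / 59.5 = 56.25 / 59.5 = 225/238 ≈ 0.945378
chi2 = 2602/119 ≈ 21.865546

21.8655


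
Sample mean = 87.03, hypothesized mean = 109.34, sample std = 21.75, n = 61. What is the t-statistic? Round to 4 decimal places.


t = (xbar - mu0) / (s/sqrt(n))
xbar - mu0 = 87.03 - 109.34 = -22.31
sqrt(61) ≈ 7.81024968
s/sqrt(n) = 21.75 / 7.81024968 ≈ 2.78480214
t = -22.31 / 2.78480214 ≈ -8.011341

-8.0113


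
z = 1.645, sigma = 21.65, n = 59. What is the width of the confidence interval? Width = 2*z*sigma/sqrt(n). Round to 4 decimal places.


width = 2*z*sigma/sqrt(n)
2*z*sigma = 2 * 1.645 * 21.65 = 71.2285
sqrt(59) ≈ 7.681146
width = 71.2285 / 7.681146 ≈ 9.273161

9.2732


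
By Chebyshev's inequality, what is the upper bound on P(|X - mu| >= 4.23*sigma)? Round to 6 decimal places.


P <= 1/k^2
k^2 = 4.23^2 = 17.8929
1/k^2 = 1 / 17.8929 ≈ 0.05588809

0.055888


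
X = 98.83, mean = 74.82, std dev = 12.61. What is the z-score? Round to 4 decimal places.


z = (X - mu) / sigma
X - mu = 98.83 - 74.82 = 24.01
z = 24.01 / 12.61 = 2401/1261 ≈ 1.904044

1.9040


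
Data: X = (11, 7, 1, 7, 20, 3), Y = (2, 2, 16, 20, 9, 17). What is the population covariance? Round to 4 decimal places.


Cov = (1/n)*sum((xi-xbar)(yi-ybar))
n = 6, xbar = 49/6 ≈ 8.166667, ybar = 66/6 = 11
sum((xi-xbar)(yi-ybar)) = -116
Cov = -116 / 6 = -58/3 ≈ -19.333333

-19.3333


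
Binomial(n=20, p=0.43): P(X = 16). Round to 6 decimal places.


P = C(n,k) * p^k * (1-p)^(n-k)
C(20,16) = 4845
p^k = 0.43^16 ≈ 0.000001366140
(1-p)^(n-k) = 0.57^4 ≈ 0.1055600
P = 4845 * 0.000001366140 * 0.1055600 ≈ 0.000699

0.000699


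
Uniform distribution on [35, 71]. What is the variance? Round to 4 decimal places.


Var = (b-a)^2 / 12
(b-a)^2 = (71 - 35)^2 = 1296
Var = 1296/12 = 108

108.0000


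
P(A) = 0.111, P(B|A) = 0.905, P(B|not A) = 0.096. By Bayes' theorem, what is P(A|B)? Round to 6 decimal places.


P(A|B) = P(B|A)*P(A) / P(B), P(B) = P(B|A)*P(A) + P(B|not A)*P(not A)
P(B|A)*P(A) = 0.905 * 0.111 = 0.100455
P(B|not A)*P(not A) = 0.096 * 0.889 = 0.085344
P(B) = 0.100455 + 0.085344 = 0.185799
P(A|B) = 0.100455 / 0.185799 ≈ 0.54066491

0.540665


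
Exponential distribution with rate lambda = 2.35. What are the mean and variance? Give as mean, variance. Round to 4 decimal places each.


mean = 1/lam, var = 1/lam^2
mean = 1 / 2.35 = 20/47 ≈ 0.425532
lam^2 = 2.35^2 = 5.5225
var = 1 / 5.5225 = 400/2209 ≈ 0.181077

0.4255, 0.1811


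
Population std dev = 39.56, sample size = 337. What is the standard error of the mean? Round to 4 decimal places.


SE = sigma / sqrt(n)
sqrt(337) ≈ 18.357560
SE = 39.56 / 18.357560 ≈ 2.154971

2.1550


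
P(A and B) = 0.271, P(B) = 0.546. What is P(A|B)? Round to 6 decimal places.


P(A|B) = P(A and B) / P(B) = 0.271 / 0.546 = 271/546 ≈ 0.49633700

0.496337


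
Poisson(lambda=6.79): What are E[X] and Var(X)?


E[X] = Var(X) = lambda = 6.79

6.79, 6.79


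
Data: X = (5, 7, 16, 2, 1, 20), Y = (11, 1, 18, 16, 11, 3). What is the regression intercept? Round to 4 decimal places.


a = ybar - b*xbar, where b = sum((xi-xbar)(yi-ybar)) / sum((xi-xbar)^2)
n = 6, xbar = 51/6 = 8.5, ybar = 60/6 = 10
Sxy = sum((xi-xbar)(yi-ybar)) = -57
Sxx = sum((xi-xbar)^2) = 301.5
b = Sxy / Sxx = -38/201 ≈ -0.189055
a = 10 - (-0.189055) * 8.5 = 2333/201 ≈ 11.606965

11.6070


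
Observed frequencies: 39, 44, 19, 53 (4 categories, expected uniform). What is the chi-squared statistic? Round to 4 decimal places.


chi2 = sum((O-E)^2/E), E = total/4
total = 155, E = 155/4 = 38.75
(39 - 38.75)^2 / 38.75 = 0.0625 / 38.75 = 1/620 ≈ 0.001613
(44 - 38.75)^2 / 38.75 = 27.5625 / 38.75 = 441/620 ≈ 0.711290
(19 - 38.75)^2 / 38.75 = 390.0625 / 38.75 = 6241/620 ≈ 10.066129
(53 - 38.75)^2 / 38.75 = 203.0625 / 38.75 = 3249/620 ≈ 5.240323
chi2 = 2483/155 ≈ 16.019355

16.0194


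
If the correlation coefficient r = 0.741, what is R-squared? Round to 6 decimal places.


R^2 = r^2 = (0.741)^2 = 0.549081

0.549081


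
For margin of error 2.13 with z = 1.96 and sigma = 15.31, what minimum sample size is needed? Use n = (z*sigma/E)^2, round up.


z*sigma/E = 1.96 * 15.31 / 2.13 = 75019/5325 ≈ 14.088075
(z*sigma/E)^2 ≈ 198.473861
round up: n = 199

199


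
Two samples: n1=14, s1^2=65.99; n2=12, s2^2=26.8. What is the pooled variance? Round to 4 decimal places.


sp^2 = ((n1-1)*s1^2 + (n2-1)*s2^2)/(n1+n2-2)
(n1-1)*s1^2 = 13 * 65.99 = 857.87
(n2-1)*s2^2 = 11 * 26.8 = 294.8
numerator = 857.87 + 294.8 = 1152.67
n1+n2-2 = 24
sp^2 = 1152.67 / 24 = 115267/2400 ≈ 48.027917

48.0279


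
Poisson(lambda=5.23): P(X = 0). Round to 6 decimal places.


P = e^(-lam) * lam^k / k!
e^(-5.23) ≈ 0.005353525
lam^k = 5.23^0 = 1
k! = 0! = 1
P = 0.005353525 * 1 / 1 ≈ 0.005354

0.005354


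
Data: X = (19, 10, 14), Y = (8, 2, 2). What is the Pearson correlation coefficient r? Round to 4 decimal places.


r = sum((xi-xbar)(yi-ybar)) / sqrt(sum((xi-xbar)^2) * sum((yi-ybar)^2))
n = 3, xbar = 43/3 ≈ 14.333333, ybar = 12/3 = 4
Sxy = sum((xi-xbar)(yi-ybar)) = 28
Sxx = sum((xi-xbar)^2) = 122/3 ≈ 40.666667
Syy = sum((yi-ybar)^2) = 24
sqrt(Sxx*Syy) ≈ 31.240999
r = Sxy / sqrt(Sxx*Syy) = 28 / 31.240999 ≈ 0.896258

0.8963


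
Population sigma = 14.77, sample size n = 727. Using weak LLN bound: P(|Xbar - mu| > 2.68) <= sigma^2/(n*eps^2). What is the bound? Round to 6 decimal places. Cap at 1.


bound = min(1, sigma^2/(n*eps^2))
sigma^2 = 14.77^2 = 218.1529
n*eps^2 = 727 * 2.68^2 = 727 * 7.1824 = 5221.6048
sigma^2/(n*eps^2) = 218.1529 / 5221.6048 ≈ 0.04177890

0.041779


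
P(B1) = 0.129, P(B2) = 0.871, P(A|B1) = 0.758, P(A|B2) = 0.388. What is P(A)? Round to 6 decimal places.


P(A) = P(A|B1)*P(B1) + P(A|B2)*P(B2)
P(A|B1)*P(B1) = 0.758 * 0.129 = 0.097782
P(A|B2)*P(B2) = 0.388 * 0.871 = 0.337948
P(A) = 0.097782 + 0.337948 = 0.43573

0.435730


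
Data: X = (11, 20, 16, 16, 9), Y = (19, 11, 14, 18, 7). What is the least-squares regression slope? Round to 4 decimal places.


b = sum((xi-xbar)(yi-ybar)) / sum((xi-xbar)^2)
n = 5, xbar = 72/5 = 14.4, ybar = 69/5 = 13.8
Sxy = sum((xi-xbar)(yi-ybar)) = 10.4
Sxx = sum((xi-xbar)^2) = 77.2
b = Sxy / Sxx = 26/193 ≈ 0.134715

0.1347


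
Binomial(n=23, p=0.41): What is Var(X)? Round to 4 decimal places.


Var = n*p*(1-p) = 23 * 0.41 * 0.59 = 5.5637

5.5637


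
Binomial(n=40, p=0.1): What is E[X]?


E[X] = n*p = 40 * 0.1 = 4

4


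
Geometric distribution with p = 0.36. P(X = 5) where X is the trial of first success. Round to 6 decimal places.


P = (1-p)^(k-1) * p
(1-p)^(k-1) = 0.64^4 ≈ 0.1677722
P = 0.1677722 * 0.36 ≈ 0.06039798

0.060398


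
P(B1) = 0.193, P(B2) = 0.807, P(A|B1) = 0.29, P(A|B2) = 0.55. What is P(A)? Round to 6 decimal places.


P(A) = P(A|B1)*P(B1) + P(A|B2)*P(B2)
P(A|B1)*P(B1) = 0.29 * 0.193 = 0.05597
P(A|B2)*P(B2) = 0.55 * 0.807 = 0.44385
P(A) = 0.05597 + 0.44385 = 0.49982

0.499820


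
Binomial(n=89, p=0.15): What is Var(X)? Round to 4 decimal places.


Var = n*p*(1-p) = 89 * 0.15 * 0.85 = 11.3475

11.3475


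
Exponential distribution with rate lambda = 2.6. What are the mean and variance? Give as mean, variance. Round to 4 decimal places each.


mean = 1/lam, var = 1/lam^2
mean = 1 / 2.6 = 5/13 ≈ 0.384615
lam^2 = 2.6^2 = 6.76
var = 1 / 6.76 = 25/169 ≈ 0.147929

0.3846, 0.1479


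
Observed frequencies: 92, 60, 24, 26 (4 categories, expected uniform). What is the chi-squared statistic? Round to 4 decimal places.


chi2 = sum((O-E)^2/E), E = total/4
total = 202, E = 202/4 = 50.5
(92 - 50.5)^2 / 50.5 = 1722.25 / 50.5 = 6889/202 ≈ 34.103960
(60 - 50.5)^2 / 50.5 = 90.25 / 50.5 = 361/202 ≈ 1.787129
(24 - 50.5)^2 / 50.5 = 702.25 / 50.5 = 2809/202 ≈ 13.905941
(26 - 50.5)^2 / 50.5 = 600.25 / 50.5 = 2401/202 ≈ 11.886139
chi2 = 6230/101 ≈ 61.683168

61.6832
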